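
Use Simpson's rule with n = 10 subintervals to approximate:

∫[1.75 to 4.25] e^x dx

f(x) = e^x
a = 1.75, b = 4.25, n = 10
h = (b - a)/n = 0.250000

Simpson's rule: (h/3)[f(x₀) + 4f(x₁) + 2f(x₂) + ... + f(xₙ)]

x_0 = 1.7500, f(x_0) = 5.754603, coefficient = 1
x_1 = 2.0000, f(x_1) = 7.389056, coefficient = 4
x_2 = 2.2500, f(x_2) = 9.487736, coefficient = 2
x_3 = 2.5000, f(x_3) = 12.182494, coefficient = 4
x_4 = 2.7500, f(x_4) = 15.642632, coefficient = 2
x_5 = 3.0000, f(x_5) = 20.085537, coefficient = 4
x_6 = 3.2500, f(x_6) = 25.790340, coefficient = 2
x_7 = 3.5000, f(x_7) = 33.115452, coefficient = 4
x_8 = 3.7500, f(x_8) = 42.521082, coefficient = 2
x_9 = 4.0000, f(x_9) = 54.598150, coefficient = 4
x_10 = 4.2500, f(x_10) = 70.105412, coefficient = 1

I ≈ (0.250000/3) × 772.226350 = 64.352196
Exact value: 64.350810
Error: 0.001386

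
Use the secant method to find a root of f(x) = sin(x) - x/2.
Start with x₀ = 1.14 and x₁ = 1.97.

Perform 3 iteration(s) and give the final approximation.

f(x) = sin(x) - x/2
x₀ = 1.14, x₁ = 1.97

Secant formula: x_{n+1} = x_n - f(x_n)(x_n - x_{n-1})/(f(x_n) - f(x_{n-1}))

Iteration 1:
  f(1.140000) = 0.338633
  f(1.970000) = -0.063629
  x_2 = 1.970000 - (-0.063629)×(1.970000 - 1.140000)/(-0.063629 - 0.338633)
       = 1.838712
Iteration 2:
  f(1.970000) = -0.063629
  f(1.838712) = 0.044969
  x_3 = 1.838712 - 0.044969×(1.838712 - 1.970000)/(0.044969 - (-0.063629))
       = 1.893076
Iteration 3:
  f(1.838712) = 0.044969
  f(1.893076) = 0.001978
  x_4 = 1.893076 - 0.001978×(1.893076 - 1.838712)/(0.001978 - 0.044969)
       = 1.895577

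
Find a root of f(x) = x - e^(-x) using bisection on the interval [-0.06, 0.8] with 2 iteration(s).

f(x) = x - e^(-x)
Initial interval: [-0.06, 0.8]

Iteration 1:
  c_1 = (-0.060000 + 0.800000)/2 = 0.370000
  f(c_1) = f(0.370000) = -0.320734
  f(a) × f(c) ≥ 0, new interval: [0.370000, 0.800000]
Iteration 2:
  c_2 = (0.370000 + 0.800000)/2 = 0.585000
  f(c_2) = f(0.585000) = 0.027894
  f(a) × f(c) < 0, new interval: [0.370000, 0.585000]

After 2 iteration(s), the approximation is c_2 = 0.585000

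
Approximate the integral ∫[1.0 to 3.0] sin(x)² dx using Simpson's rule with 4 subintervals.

f(x) = sin(x)²
a = 1.0, b = 3.0, n = 4
h = (b - a)/n = 0.500000

Simpson's rule: (h/3)[f(x₀) + 4f(x₁) + 2f(x₂) + ... + f(xₙ)]

x_0 = 1.0000, f(x_0) = 0.708073, coefficient = 1
x_1 = 1.5000, f(x_1) = 0.994996, coefficient = 4
x_2 = 2.0000, f(x_2) = 0.826822, coefficient = 2
x_3 = 2.5000, f(x_3) = 0.358169, coefficient = 4
x_4 = 3.0000, f(x_4) = 0.019915, coefficient = 1

I ≈ (0.500000/3) × 7.794293 = 1.299049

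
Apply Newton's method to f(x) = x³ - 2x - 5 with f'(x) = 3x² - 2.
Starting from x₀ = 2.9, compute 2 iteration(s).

f(x) = x³ - 2x - 5
f'(x) = 3x² - 2
x₀ = 2.9

Newton-Raphson formula: x_{n+1} = x_n - f(x_n)/f'(x_n)

Iteration 1:
  f(2.900000) = 13.589000
  f'(2.900000) = 23.230000
  x_1 = 2.900000 - 13.589000/23.230000 = 2.315024
Iteration 2:
  f(2.315024) = 2.776939
  f'(2.315024) = 14.078004
  x_2 = 2.315024 - 2.776939/14.078004 = 2.117770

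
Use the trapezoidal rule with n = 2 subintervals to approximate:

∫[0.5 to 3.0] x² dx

f(x) = x²
a = 0.5, b = 3.0, n = 2
h = (b - a)/n = 1.250000

Trapezoidal rule: (h/2)[f(x₀) + 2f(x₁) + 2f(x₂) + ... + f(xₙ)]

x_0 = 0.5000, f(x_0) = 0.250000, coefficient = 1
x_1 = 1.7500, f(x_1) = 3.062500, coefficient = 2
x_2 = 3.0000, f(x_2) = 9.000000, coefficient = 1

I ≈ (1.250000/2) × 15.375000 = 9.609375
Exact value: 8.958333
Error: 0.651042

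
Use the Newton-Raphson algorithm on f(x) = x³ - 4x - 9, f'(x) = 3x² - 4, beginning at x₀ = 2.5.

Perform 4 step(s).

f(x) = x³ - 4x - 9
f'(x) = 3x² - 4
x₀ = 2.5

Newton-Raphson formula: x_{n+1} = x_n - f(x_n)/f'(x_n)

Iteration 1:
  f(2.500000) = -3.375000
  f'(2.500000) = 14.750000
  x_1 = 2.500000 - (-3.375000)/14.750000 = 2.728814
Iteration 2:
  f(2.728814) = 0.404647
  f'(2.728814) = 18.339270
  x_2 = 2.728814 - 0.404647/18.339270 = 2.706749
Iteration 3:
  f(2.706749) = 0.003975
  f'(2.706749) = 17.979471
  x_3 = 2.706749 - 0.003975/17.979471 = 2.706528
Iteration 4:
  f(2.706528) = 0.000000
  f'(2.706528) = 17.975881
  x_4 = 2.706528 - 0.000000/17.975881 = 2.706528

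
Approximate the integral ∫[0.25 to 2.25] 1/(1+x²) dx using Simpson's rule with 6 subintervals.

f(x) = 1/(1+x²)
a = 0.25, b = 2.25, n = 6
h = (b - a)/n = 0.333333

Simpson's rule: (h/3)[f(x₀) + 4f(x₁) + 2f(x₂) + ... + f(xₙ)]

x_0 = 0.2500, f(x_0) = 0.941176, coefficient = 1
x_1 = 0.5833, f(x_1) = 0.746114, coefficient = 4
x_2 = 0.9167, f(x_2) = 0.543396, coefficient = 2
x_3 = 1.2500, f(x_3) = 0.390244, coefficient = 4
x_4 = 1.5833, f(x_4) = 0.285149, coefficient = 2
x_5 = 1.9167, f(x_5) = 0.213967, coefficient = 4
x_6 = 2.2500, f(x_6) = 0.164948, coefficient = 1

I ≈ (0.333333/3) × 8.164515 = 0.907168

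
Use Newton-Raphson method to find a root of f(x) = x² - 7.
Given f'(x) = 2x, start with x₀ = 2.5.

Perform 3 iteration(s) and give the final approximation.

f(x) = x² - 7
f'(x) = 2x
x₀ = 2.5

Newton-Raphson formula: x_{n+1} = x_n - f(x_n)/f'(x_n)

Iteration 1:
  f(2.500000) = -0.750000
  f'(2.500000) = 5.000000
  x_1 = 2.500000 - (-0.750000)/5.000000 = 2.650000
Iteration 2:
  f(2.650000) = 0.022500
  f'(2.650000) = 5.300000
  x_2 = 2.650000 - 0.022500/5.300000 = 2.645755
Iteration 3:
  f(2.645755) = 0.000018
  f'(2.645755) = 5.291509
  x_3 = 2.645755 - 0.000018/5.291509 = 2.645751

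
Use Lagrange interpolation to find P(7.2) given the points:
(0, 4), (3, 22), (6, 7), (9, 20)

Lagrange interpolation formula:
P(x) = Σ yᵢ × Lᵢ(x)
where Lᵢ(x) = Π_{j≠i} (x - xⱼ)/(xᵢ - xⱼ)

L_0(7.2) = (7.2 - 3)/(0 - 3) × (7.2 - 6)/(0 - 6) × (7.2 - 9)/(0 - 9) = 0.056000
L_1(7.2) = (7.2 - 0)/(3 - 0) × (7.2 - 6)/(3 - 6) × (7.2 - 9)/(3 - 9) = -0.288000
L_2(7.2) = (7.2 - 0)/(6 - 0) × (7.2 - 3)/(6 - 3) × (7.2 - 9)/(6 - 9) = 1.008000
L_3(7.2) = (7.2 - 0)/(9 - 0) × (7.2 - 3)/(9 - 3) × (7.2 - 6)/(9 - 6) = 0.224000

P(7.2) = 4×L_0(7.2) + 22×L_1(7.2) + 7×L_2(7.2) + 20×L_3(7.2)
P(7.2) = 5.424000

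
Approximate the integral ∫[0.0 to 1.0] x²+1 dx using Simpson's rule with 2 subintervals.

f(x) = x²+1
a = 0.0, b = 1.0, n = 2
h = (b - a)/n = 0.500000

Simpson's rule: (h/3)[f(x₀) + 4f(x₁) + 2f(x₂) + ... + f(xₙ)]

x_0 = 0.0000, f(x_0) = 1.000000, coefficient = 1
x_1 = 0.5000, f(x_1) = 1.250000, coefficient = 4
x_2 = 1.0000, f(x_2) = 2.000000, coefficient = 1

I ≈ (0.500000/3) × 8.000000 = 1.333333
Exact value: 1.333333
Error: 0.000000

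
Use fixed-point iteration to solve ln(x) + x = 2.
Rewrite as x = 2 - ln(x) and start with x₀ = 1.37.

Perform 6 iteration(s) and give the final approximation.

Equation: ln(x) + x = 2
Fixed-point form: x = 2 - ln(x)
x₀ = 1.37

x_1 = g(1.370000) = 1.685189
x_2 = g(1.685189) = 1.478122
x_3 = g(1.478122) = 1.609228
x_4 = g(1.609228) = 1.524246
x_5 = g(1.524246) = 1.578500
x_6 = g(1.578500) = 1.543525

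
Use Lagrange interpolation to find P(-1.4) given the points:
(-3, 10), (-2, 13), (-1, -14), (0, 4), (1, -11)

Lagrange interpolation formula:
P(x) = Σ yᵢ × Lᵢ(x)
where Lᵢ(x) = Π_{j≠i} (x - xⱼ)/(xᵢ - xⱼ)

L_0(-1.4) = (-1.4 - (-2))/(-3 - (-2)) × (-1.4 - (-1))/(-3 - (-1)) × (-1.4 - 0)/(-3 - 0) × (-1.4 - 1)/(-3 - 1) = -0.033600
L_1(-1.4) = (-1.4 - (-3))/(-2 - (-3)) × (-1.4 - (-1))/(-2 - (-1)) × (-1.4 - 0)/(-2 - 0) × (-1.4 - 1)/(-2 - 1) = 0.358400
L_2(-1.4) = (-1.4 - (-3))/(-1 - (-3)) × (-1.4 - (-2))/(-1 - (-2)) × (-1.4 - 0)/(-1 - 0) × (-1.4 - 1)/(-1 - 1) = 0.806400
L_3(-1.4) = (-1.4 - (-3))/(0 - (-3)) × (-1.4 - (-2))/(0 - (-2)) × (-1.4 - (-1))/(0 - (-1)) × (-1.4 - 1)/(0 - 1) = -0.153600
L_4(-1.4) = (-1.4 - (-3))/(1 - (-3)) × (-1.4 - (-2))/(1 - (-2)) × (-1.4 - (-1))/(1 - (-1)) × (-1.4 - 0)/(1 - 0) = 0.022400

P(-1.4) = 10×L_0(-1.4) + 13×L_1(-1.4) + (-14)×L_2(-1.4) + 4×L_3(-1.4) + (-11)×L_4(-1.4)
P(-1.4) = -7.827200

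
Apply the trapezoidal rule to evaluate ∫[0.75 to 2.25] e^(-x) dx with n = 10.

f(x) = e^(-x)
a = 0.75, b = 2.25, n = 10
h = (b - a)/n = 0.150000

Trapezoidal rule: (h/2)[f(x₀) + 2f(x₁) + 2f(x₂) + ... + f(xₙ)]

x_0 = 0.7500, f(x_0) = 0.472367, coefficient = 1
x_1 = 0.9000, f(x_1) = 0.406570, coefficient = 2
x_2 = 1.0500, f(x_2) = 0.349938, coefficient = 2
x_3 = 1.2000, f(x_3) = 0.301194, coefficient = 2
x_4 = 1.3500, f(x_4) = 0.259240, coefficient = 2
x_5 = 1.5000, f(x_5) = 0.223130, coefficient = 2
x_6 = 1.6500, f(x_6) = 0.192050, coefficient = 2
x_7 = 1.8000, f(x_7) = 0.165299, coefficient = 2
x_8 = 1.9500, f(x_8) = 0.142274, coefficient = 2
x_9 = 2.1000, f(x_9) = 0.122456, coefficient = 2
x_10 = 2.2500, f(x_10) = 0.105399, coefficient = 1

I ≈ (0.150000/2) × 4.902068 = 0.367655
Exact value: 0.366967
Error: 0.000688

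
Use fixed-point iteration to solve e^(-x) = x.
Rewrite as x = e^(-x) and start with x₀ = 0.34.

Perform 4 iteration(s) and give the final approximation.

Equation: e^(-x) = x
Fixed-point form: x = e^(-x)
x₀ = 0.34

x_1 = g(0.340000) = 0.711770
x_2 = g(0.711770) = 0.490775
x_3 = g(0.490775) = 0.612152
x_4 = g(0.612152) = 0.542183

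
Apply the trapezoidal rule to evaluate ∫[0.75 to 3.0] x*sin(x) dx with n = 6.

f(x) = x*sin(x)
a = 0.75, b = 3.0, n = 6
h = (b - a)/n = 0.375000

Trapezoidal rule: (h/2)[f(x₀) + 2f(x₁) + 2f(x₂) + ... + f(xₙ)]

x_0 = 0.7500, f(x_0) = 0.511229, coefficient = 1
x_1 = 1.1250, f(x_1) = 1.015051, coefficient = 2
x_2 = 1.5000, f(x_2) = 1.496242, coefficient = 2
x_3 = 1.8750, f(x_3) = 1.788911, coefficient = 2
x_4 = 2.2500, f(x_4) = 1.750665, coefficient = 2
x_5 = 2.6250, f(x_5) = 1.296541, coefficient = 2
x_6 = 3.0000, f(x_6) = 0.423360, coefficient = 1

I ≈ (0.375000/2) × 15.629409 = 2.930514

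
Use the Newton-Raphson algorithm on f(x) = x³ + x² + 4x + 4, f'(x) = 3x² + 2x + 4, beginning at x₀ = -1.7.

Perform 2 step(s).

f(x) = x³ + x² + 4x + 4
f'(x) = 3x² + 2x + 4
x₀ = -1.7

Newton-Raphson formula: x_{n+1} = x_n - f(x_n)/f'(x_n)

Iteration 1:
  f(-1.700000) = -4.823000
  f'(-1.700000) = 9.270000
  x_1 = -1.700000 - (-4.823000)/9.270000 = -1.179720
Iteration 2:
  f(-1.179720) = -0.969001
  f'(-1.179720) = 5.815775
  x_2 = -1.179720 - (-0.969001)/5.815775 = -1.013104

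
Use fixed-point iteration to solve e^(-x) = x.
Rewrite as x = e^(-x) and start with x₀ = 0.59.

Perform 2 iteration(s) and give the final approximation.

Equation: e^(-x) = x
Fixed-point form: x = e^(-x)
x₀ = 0.59

x_1 = g(0.590000) = 0.554327
x_2 = g(0.554327) = 0.574459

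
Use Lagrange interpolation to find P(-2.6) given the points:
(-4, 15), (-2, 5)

Lagrange interpolation formula:
P(x) = Σ yᵢ × Lᵢ(x)
where Lᵢ(x) = Π_{j≠i} (x - xⱼ)/(xᵢ - xⱼ)

L_0(-2.6) = (-2.6 - (-2))/(-4 - (-2)) = 0.300000
L_1(-2.6) = (-2.6 - (-4))/(-2 - (-4)) = 0.700000

P(-2.6) = 15×L_0(-2.6) + 5×L_1(-2.6)
P(-2.6) = 8.000000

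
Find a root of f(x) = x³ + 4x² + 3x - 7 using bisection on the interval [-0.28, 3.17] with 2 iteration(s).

f(x) = x³ + 4x² + 3x - 7
Initial interval: [-0.28, 3.17]

Iteration 1:
  c_1 = (-0.280000 + 3.170000)/2 = 1.445000
  f(c_1) = f(1.445000) = 8.704296
  f(a) × f(c) < 0, new interval: [-0.280000, 1.445000]
Iteration 2:
  c_2 = (-0.280000 + 1.445000)/2 = 0.582500
  f(c_2) = f(0.582500) = -3.697629
  f(a) × f(c) ≥ 0, new interval: [0.582500, 1.445000]

After 2 iteration(s), the approximation is c_2 = 0.582500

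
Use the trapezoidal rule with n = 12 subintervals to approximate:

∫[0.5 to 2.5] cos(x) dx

f(x) = cos(x)
a = 0.5, b = 2.5, n = 12
h = (b - a)/n = 0.166667

Trapezoidal rule: (h/2)[f(x₀) + 2f(x₁) + 2f(x₂) + ... + f(xₙ)]

x_0 = 0.5000, f(x_0) = 0.877583, coefficient = 1
x_1 = 0.6667, f(x_1) = 0.785887, coefficient = 2
x_2 = 0.8333, f(x_2) = 0.672412, coefficient = 2
x_3 = 1.0000, f(x_3) = 0.540302, coefficient = 2
x_4 = 1.1667, f(x_4) = 0.393219, coefficient = 2
x_5 = 1.3333, f(x_5) = 0.235238, coefficient = 2
x_6 = 1.5000, f(x_6) = 0.070737, coefficient = 2
x_7 = 1.6667, f(x_7) = -0.095724, coefficient = 2
x_8 = 1.8333, f(x_8) = -0.259531, coefficient = 2
x_9 = 2.0000, f(x_9) = -0.416147, coefficient = 2
x_10 = 2.1667, f(x_10) = -0.561229, coefficient = 2
x_11 = 2.3333, f(x_11) = -0.690758, coefficient = 2
x_12 = 2.5000, f(x_12) = -0.801144, coefficient = 1

I ≈ (0.166667/2) × 1.425251 = 0.118771
Exact value: 0.119047
Error: 0.000276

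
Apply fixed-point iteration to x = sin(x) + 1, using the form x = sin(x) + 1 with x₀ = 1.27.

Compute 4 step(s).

Equation: x = sin(x) + 1
Fixed-point form: x = sin(x) + 1
x₀ = 1.27

x_1 = g(1.270000) = 1.955101
x_2 = g(1.955101) = 1.927059
x_3 = g(1.927059) = 1.937207
x_4 = g(1.937207) = 1.933619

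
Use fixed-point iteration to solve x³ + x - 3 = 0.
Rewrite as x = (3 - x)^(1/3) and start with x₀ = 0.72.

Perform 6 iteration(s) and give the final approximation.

Equation: x³ + x - 3 = 0
Fixed-point form: x = (3 - x)^(1/3)
x₀ = 0.72

x_1 = g(0.720000) = 1.316169
x_2 = g(1.316169) = 1.189687
x_3 = g(1.189687) = 1.218759
x_4 = g(1.218759) = 1.212200
x_5 = g(1.212200) = 1.213686
x_6 = g(1.213686) = 1.213350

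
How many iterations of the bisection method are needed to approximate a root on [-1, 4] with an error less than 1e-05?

We need (b-a)/2^n ≤ 1e-05
(4 - (-1))/2^n ≤ 1e-05
5/2^n ≤ 1e-05
2^n ≥ 500000
n ≥ log₂(500000) = 18.93
n ≥ 19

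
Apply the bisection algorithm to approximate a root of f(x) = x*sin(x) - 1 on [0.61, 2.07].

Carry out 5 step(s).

f(x) = x*sin(x) - 1
Initial interval: [0.61, 2.07]

Iteration 1:
  c_1 = (0.610000 + 2.070000)/2 = 1.340000
  f(c_1) = f(1.340000) = 0.304469
  f(a) × f(c) < 0, new interval: [0.610000, 1.340000]
Iteration 2:
  c_2 = (0.610000 + 1.340000)/2 = 0.975000
  f(c_2) = f(0.975000) = -0.192991
  f(a) × f(c) ≥ 0, new interval: [0.975000, 1.340000]
Iteration 3:
  c_3 = (0.975000 + 1.340000)/2 = 1.157500
  f(c_3) = f(1.157500) = 0.060041
  f(a) × f(c) < 0, new interval: [0.975000, 1.157500]
Iteration 4:
  c_4 = (0.975000 + 1.157500)/2 = 1.066250
  f(c_4) = f(1.066250) = -0.066611
  f(a) × f(c) ≥ 0, new interval: [1.066250, 1.157500]
Iteration 5:
  c_5 = (1.066250 + 1.157500)/2 = 1.111875
  f(c_5) = f(1.111875) = -0.003170
  f(a) × f(c) ≥ 0, new interval: [1.111875, 1.157500]

After 5 iteration(s), the approximation is c_5 = 1.111875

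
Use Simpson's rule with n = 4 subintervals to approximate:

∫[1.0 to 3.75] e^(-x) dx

f(x) = e^(-x)
a = 1.0, b = 3.75, n = 4
h = (b - a)/n = 0.687500

Simpson's rule: (h/3)[f(x₀) + 4f(x₁) + 2f(x₂) + ... + f(xₙ)]

x_0 = 1.0000, f(x_0) = 0.367879, coefficient = 1
x_1 = 1.6875, f(x_1) = 0.184981, coefficient = 4
x_2 = 2.3750, f(x_2) = 0.093014, coefficient = 2
x_3 = 3.0625, f(x_3) = 0.046771, coefficient = 4
x_4 = 3.7500, f(x_4) = 0.023518, coefficient = 1

I ≈ (0.687500/3) × 1.504434 = 0.344766
Exact value: 0.344362
Error: 0.000404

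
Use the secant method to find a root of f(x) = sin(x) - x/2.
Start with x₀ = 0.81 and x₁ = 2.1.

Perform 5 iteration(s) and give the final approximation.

f(x) = sin(x) - x/2
x₀ = 0.81, x₁ = 2.1

Secant formula: x_{n+1} = x_n - f(x_n)(x_n - x_{n-1})/(f(x_n) - f(x_{n-1}))

Iteration 1:
  f(0.810000) = 0.319287
  f(2.100000) = -0.186791
  x_2 = 2.100000 - (-0.186791)×(2.100000 - 0.810000)/(-0.186791 - 0.319287)
       = 1.623868
Iteration 2:
  f(2.100000) = -0.186791
  f(1.623868) = 0.186658
  x_3 = 1.623868 - 0.186658×(1.623868 - 2.100000)/(0.186658 - (-0.186791))
       = 1.861849
Iteration 3:
  f(1.623868) = 0.186658
  f(1.861849) = 0.027017
  x_4 = 1.861849 - 0.027017×(1.861849 - 1.623868)/(0.027017 - 0.186658)
       = 1.902125
Iteration 4:
  f(1.861849) = 0.027017
  f(1.902125) = -0.005452
  x_5 = 1.902125 - (-0.005452)×(1.902125 - 1.861849)/(-0.005452 - 0.027017)
       = 1.895363
Iteration 5:
  f(1.902125) = -0.005452
  f(1.895363) = 0.000108
  x_6 = 1.895363 - 0.000108×(1.895363 - 1.902125)/(0.000108 - (-0.005452))
       = 1.895494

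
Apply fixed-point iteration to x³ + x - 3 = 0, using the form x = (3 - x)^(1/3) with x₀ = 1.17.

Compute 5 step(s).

Equation: x³ + x - 3 = 0
Fixed-point form: x = (3 - x)^(1/3)
x₀ = 1.17

x_1 = g(1.170000) = 1.223161
x_2 = g(1.223161) = 1.211200
x_3 = g(1.211200) = 1.213912
x_4 = g(1.213912) = 1.213298
x_5 = g(1.213298) = 1.213437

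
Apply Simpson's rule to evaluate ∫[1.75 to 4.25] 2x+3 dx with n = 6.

f(x) = 2x+3
a = 1.75, b = 4.25, n = 6
h = (b - a)/n = 0.416667

Simpson's rule: (h/3)[f(x₀) + 4f(x₁) + 2f(x₂) + ... + f(xₙ)]

x_0 = 1.7500, f(x_0) = 6.500000, coefficient = 1
x_1 = 2.1667, f(x_1) = 7.333333, coefficient = 4
x_2 = 2.5833, f(x_2) = 8.166667, coefficient = 2
x_3 = 3.0000, f(x_3) = 9.000000, coefficient = 4
x_4 = 3.4167, f(x_4) = 9.833333, coefficient = 2
x_5 = 3.8333, f(x_5) = 10.666667, coefficient = 4
x_6 = 4.2500, f(x_6) = 11.500000, coefficient = 1

I ≈ (0.416667/3) × 162.000000 = 22.500000
Exact value: 22.500000
Error: 0.000000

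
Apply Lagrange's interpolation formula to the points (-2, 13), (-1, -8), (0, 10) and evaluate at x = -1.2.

Lagrange interpolation formula:
P(x) = Σ yᵢ × Lᵢ(x)
where Lᵢ(x) = Π_{j≠i} (x - xⱼ)/(xᵢ - xⱼ)

L_0(-1.2) = (-1.2 - (-1))/(-2 - (-1)) × (-1.2 - 0)/(-2 - 0) = 0.120000
L_1(-1.2) = (-1.2 - (-2))/(-1 - (-2)) × (-1.2 - 0)/(-1 - 0) = 0.960000
L_2(-1.2) = (-1.2 - (-2))/(0 - (-2)) × (-1.2 - (-1))/(0 - (-1)) = -0.080000

P(-1.2) = 13×L_0(-1.2) + (-8)×L_1(-1.2) + 10×L_2(-1.2)
P(-1.2) = -6.920000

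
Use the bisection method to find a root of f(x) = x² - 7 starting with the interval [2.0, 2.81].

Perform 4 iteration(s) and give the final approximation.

f(x) = x² - 7
Initial interval: [2.0, 2.81]

Iteration 1:
  c_1 = (2.000000 + 2.810000)/2 = 2.405000
  f(c_1) = f(2.405000) = -1.215975
  f(a) × f(c) ≥ 0, new interval: [2.405000, 2.810000]
Iteration 2:
  c_2 = (2.405000 + 2.810000)/2 = 2.607500
  f(c_2) = f(2.607500) = -0.200944
  f(a) × f(c) ≥ 0, new interval: [2.607500, 2.810000]
Iteration 3:
  c_3 = (2.607500 + 2.810000)/2 = 2.708750
  f(c_3) = f(2.708750) = 0.337327
  f(a) × f(c) < 0, new interval: [2.607500, 2.708750]
Iteration 4:
  c_4 = (2.607500 + 2.708750)/2 = 2.658125
  f(c_4) = f(2.658125) = 0.065629
  f(a) × f(c) < 0, new interval: [2.607500, 2.658125]

After 4 iteration(s), the approximation is c_4 = 2.658125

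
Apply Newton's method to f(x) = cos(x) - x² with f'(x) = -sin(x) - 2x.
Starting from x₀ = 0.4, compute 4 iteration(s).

f(x) = cos(x) - x²
f'(x) = -sin(x) - 2x
x₀ = 0.4

Newton-Raphson formula: x_{n+1} = x_n - f(x_n)/f'(x_n)

Iteration 1:
  f(0.400000) = 0.761061
  f'(0.400000) = -1.189418
  x_1 = 0.400000 - 0.761061/(-1.189418) = 1.039860
Iteration 2:
  f(1.039860) = -0.574967
  f'(1.039860) = -2.942053
  x_2 = 1.039860 - (-0.574967)/(-2.942053) = 0.844429
Iteration 3:
  f(0.844429) = -0.048902
  f'(0.844429) = -2.436450
  x_3 = 0.844429 - (-0.048902)/(-2.436450) = 0.824358
Iteration 4:
  f(0.824358) = -0.000538
  f'(0.824358) = -2.382828
  x_4 = 0.824358 - (-0.000538)/(-2.382828) = 0.824132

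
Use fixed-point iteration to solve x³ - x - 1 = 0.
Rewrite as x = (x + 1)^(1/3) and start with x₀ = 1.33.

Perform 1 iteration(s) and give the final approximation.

Equation: x³ - x - 1 = 0
Fixed-point form: x = (x + 1)^(1/3)
x₀ = 1.33

x_1 = g(1.330000) = 1.325721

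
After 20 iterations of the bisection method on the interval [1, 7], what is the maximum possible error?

Bisection error bound: |error| ≤ (b-a)/2^n
|error| ≤ (7 - 1)/2^20 = 6/2^20
|error| ≤ 0.0000057220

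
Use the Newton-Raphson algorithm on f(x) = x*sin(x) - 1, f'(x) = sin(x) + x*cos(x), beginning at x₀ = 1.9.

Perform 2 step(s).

f(x) = x*sin(x) - 1
f'(x) = sin(x) + x*cos(x)
x₀ = 1.9

Newton-Raphson formula: x_{n+1} = x_n - f(x_n)/f'(x_n)

Iteration 1:
  f(1.900000) = 0.797970
  f'(1.900000) = 0.332050
  x_1 = 1.900000 - 0.797970/0.332050 = -0.503163
Iteration 2:
  f(-0.503163) = -0.757375
  f'(-0.503163) = -0.923001
  x_2 = -0.503163 - (-0.757375)/(-0.923001) = -1.323720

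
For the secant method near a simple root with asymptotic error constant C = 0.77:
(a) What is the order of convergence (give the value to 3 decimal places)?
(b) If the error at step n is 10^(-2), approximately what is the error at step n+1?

(a) Secant method has superlinear convergence with order φ = (1+√5)/2 ≈ 1.618.
    This means |e_{n+1}| ≈ C|e_n|^1.618.

(b) With |e_n| = 10^(-2) and C = 0.77:
    |e_{n+1}| ≈ 0.77 × (10^(-2))^1.618 = 0.77 × 10^(-3.24)

(a) ≈ 1.618 (golden ratio); (b) |e_{n+1}| ≈ 4.471e-04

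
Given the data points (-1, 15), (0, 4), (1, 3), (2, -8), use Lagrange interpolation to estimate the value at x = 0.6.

Lagrange interpolation formula:
P(x) = Σ yᵢ × Lᵢ(x)
where Lᵢ(x) = Π_{j≠i} (x - xⱼ)/(xᵢ - xⱼ)

L_0(0.6) = (0.6 - 0)/(-1 - 0) × (0.6 - 1)/(-1 - 1) × (0.6 - 2)/(-1 - 2) = -0.056000
L_1(0.6) = (0.6 - (-1))/(0 - (-1)) × (0.6 - 1)/(0 - 1) × (0.6 - 2)/(0 - 2) = 0.448000
L_2(0.6) = (0.6 - (-1))/(1 - (-1)) × (0.6 - 0)/(1 - 0) × (0.6 - 2)/(1 - 2) = 0.672000
L_3(0.6) = (0.6 - (-1))/(2 - (-1)) × (0.6 - 0)/(2 - 0) × (0.6 - 1)/(2 - 1) = -0.064000

P(0.6) = 15×L_0(0.6) + 4×L_1(0.6) + 3×L_2(0.6) + (-8)×L_3(0.6)
P(0.6) = 3.480000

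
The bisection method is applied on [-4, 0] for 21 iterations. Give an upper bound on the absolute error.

Bisection error bound: |error| ≤ (b-a)/2^n
|error| ≤ (0 - (-4))/2^21 = 4/2^21
|error| ≤ 0.0000019073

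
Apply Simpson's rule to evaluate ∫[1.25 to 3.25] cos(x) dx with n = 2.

f(x) = cos(x)
a = 1.25, b = 3.25, n = 2
h = (b - a)/n = 1.000000

Simpson's rule: (h/3)[f(x₀) + 4f(x₁) + 2f(x₂) + ... + f(xₙ)]

x_0 = 1.2500, f(x_0) = 0.315322, coefficient = 1
x_1 = 2.2500, f(x_1) = -0.628174, coefficient = 4
x_2 = 3.2500, f(x_2) = -0.994130, coefficient = 1

I ≈ (1.000000/3) × -3.191502 = -1.063834
Exact value: -1.057180
Error: 0.006654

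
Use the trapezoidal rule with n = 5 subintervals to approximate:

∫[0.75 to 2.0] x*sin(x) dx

f(x) = x*sin(x)
a = 0.75, b = 2.0, n = 5
h = (b - a)/n = 0.250000

Trapezoidal rule: (h/2)[f(x₀) + 2f(x₁) + 2f(x₂) + ... + f(xₙ)]

x_0 = 0.7500, f(x_0) = 0.511229, coefficient = 1
x_1 = 1.0000, f(x_1) = 0.841471, coefficient = 2
x_2 = 1.2500, f(x_2) = 1.186231, coefficient = 2
x_3 = 1.5000, f(x_3) = 1.496242, coefficient = 2
x_4 = 1.7500, f(x_4) = 1.721975, coefficient = 2
x_5 = 2.0000, f(x_5) = 1.818595, coefficient = 1

I ≈ (0.250000/2) × 12.821663 = 1.602708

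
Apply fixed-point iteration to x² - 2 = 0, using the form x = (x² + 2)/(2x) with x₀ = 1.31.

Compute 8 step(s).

Equation: x² - 2 = 0
Fixed-point form: x = (x² + 2)/(2x)
x₀ = 1.31

x_1 = g(1.310000) = 1.418359
x_2 = g(1.418359) = 1.414220
x_3 = g(1.414220) = 1.414214
x_4 = g(1.414214) = 1.414214
x_5 = g(1.414214) = 1.414214
x_6 = g(1.414214) = 1.414214
x_7 = g(1.414214) = 1.414214
x_8 = g(1.414214) = 1.414214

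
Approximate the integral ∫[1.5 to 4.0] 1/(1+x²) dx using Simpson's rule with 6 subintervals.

f(x) = 1/(1+x²)
a = 1.5, b = 4.0, n = 6
h = (b - a)/n = 0.416667

Simpson's rule: (h/3)[f(x₀) + 4f(x₁) + 2f(x₂) + ... + f(xₙ)]

x_0 = 1.5000, f(x_0) = 0.307692, coefficient = 1
x_1 = 1.9167, f(x_1) = 0.213967, coefficient = 4
x_2 = 2.3333, f(x_2) = 0.155172, coefficient = 2
x_3 = 2.7500, f(x_3) = 0.116788, coefficient = 4
x_4 = 3.1667, f(x_4) = 0.090680, coefficient = 2
x_5 = 3.5833, f(x_5) = 0.072253, coefficient = 4
x_6 = 4.0000, f(x_6) = 0.058824, coefficient = 1

I ≈ (0.416667/3) × 2.470255 = 0.343091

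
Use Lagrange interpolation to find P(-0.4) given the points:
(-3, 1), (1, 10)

Lagrange interpolation formula:
P(x) = Σ yᵢ × Lᵢ(x)
where Lᵢ(x) = Π_{j≠i} (x - xⱼ)/(xᵢ - xⱼ)

L_0(-0.4) = (-0.4 - 1)/(-3 - 1) = 0.350000
L_1(-0.4) = (-0.4 - (-3))/(1 - (-3)) = 0.650000

P(-0.4) = 1×L_0(-0.4) + 10×L_1(-0.4)
P(-0.4) = 6.850000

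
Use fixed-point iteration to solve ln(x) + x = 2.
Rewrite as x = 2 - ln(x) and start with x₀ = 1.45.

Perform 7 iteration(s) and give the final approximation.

Equation: ln(x) + x = 2
Fixed-point form: x = 2 - ln(x)
x₀ = 1.45

x_1 = g(1.450000) = 1.628436
x_2 = g(1.628436) = 1.512380
x_3 = g(1.512380) = 1.586316
x_4 = g(1.586316) = 1.538586
x_5 = g(1.538586) = 1.569136
x_6 = g(1.569136) = 1.549475
x_7 = g(1.549475) = 1.562084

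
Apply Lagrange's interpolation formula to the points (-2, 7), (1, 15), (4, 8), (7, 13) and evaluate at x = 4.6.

Lagrange interpolation formula:
P(x) = Σ yᵢ × Lᵢ(x)
where Lᵢ(x) = Π_{j≠i} (x - xⱼ)/(xᵢ - xⱼ)

L_0(4.6) = (4.6 - 1)/(-2 - 1) × (4.6 - 4)/(-2 - 4) × (4.6 - 7)/(-2 - 7) = 0.032000
L_1(4.6) = (4.6 - (-2))/(1 - (-2)) × (4.6 - 4)/(1 - 4) × (4.6 - 7)/(1 - 7) = -0.176000
L_2(4.6) = (4.6 - (-2))/(4 - (-2)) × (4.6 - 1)/(4 - 1) × (4.6 - 7)/(4 - 7) = 1.056000
L_3(4.6) = (4.6 - (-2))/(7 - (-2)) × (4.6 - 1)/(7 - 1) × (4.6 - 4)/(7 - 4) = 0.088000

P(4.6) = 7×L_0(4.6) + 15×L_1(4.6) + 8×L_2(4.6) + 13×L_3(4.6)
P(4.6) = 7.176000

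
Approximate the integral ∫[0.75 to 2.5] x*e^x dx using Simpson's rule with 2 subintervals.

f(x) = x*e^x
a = 0.75, b = 2.5, n = 2
h = (b - a)/n = 0.875000

Simpson's rule: (h/3)[f(x₀) + 4f(x₁) + 2f(x₂) + ... + f(xₙ)]

x_0 = 0.7500, f(x_0) = 1.587750, coefficient = 1
x_1 = 1.6250, f(x_1) = 8.252431, coefficient = 4
x_2 = 2.5000, f(x_2) = 30.456235, coefficient = 1

I ≈ (0.875000/3) × 65.053709 = 18.973998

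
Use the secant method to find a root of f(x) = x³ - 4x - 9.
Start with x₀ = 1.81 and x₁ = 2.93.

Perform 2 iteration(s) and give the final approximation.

f(x) = x³ - 4x - 9
x₀ = 1.81, x₁ = 2.93

Secant formula: x_{n+1} = x_n - f(x_n)(x_n - x_{n-1})/(f(x_n) - f(x_{n-1}))

Iteration 1:
  f(1.810000) = -10.310259
  f(2.930000) = 4.433757
  x_2 = 2.930000 - 4.433757×(2.930000 - 1.810000)/(4.433757 - (-10.310259))
       = 2.593198
Iteration 2:
  f(2.930000) = 4.433757
  f(2.593198) = -1.934369
  x_3 = 2.593198 - (-1.934369)×(2.593198 - 2.930000)/(-1.934369 - 4.433757)
       = 2.695505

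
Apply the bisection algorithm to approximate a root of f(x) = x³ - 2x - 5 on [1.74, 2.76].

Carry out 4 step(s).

f(x) = x³ - 2x - 5
Initial interval: [1.74, 2.76]

Iteration 1:
  c_1 = (1.740000 + 2.760000)/2 = 2.250000
  f(c_1) = f(2.250000) = 1.890625
  f(a) × f(c) < 0, new interval: [1.740000, 2.250000]
Iteration 2:
  c_2 = (1.740000 + 2.250000)/2 = 1.995000
  f(c_2) = f(1.995000) = -1.049850
  f(a) × f(c) ≥ 0, new interval: [1.995000, 2.250000]
Iteration 3:
  c_3 = (1.995000 + 2.250000)/2 = 2.122500
  f(c_3) = f(2.122500) = 0.316876
  f(a) × f(c) < 0, new interval: [1.995000, 2.122500]
Iteration 4:
  c_4 = (1.995000 + 2.122500)/2 = 2.058750
  f(c_4) = f(2.058750) = -0.391588
  f(a) × f(c) ≥ 0, new interval: [2.058750, 2.122500]

After 4 iteration(s), the approximation is c_4 = 2.058750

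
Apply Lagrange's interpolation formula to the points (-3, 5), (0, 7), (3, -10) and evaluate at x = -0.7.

Lagrange interpolation formula:
P(x) = Σ yᵢ × Lᵢ(x)
where Lᵢ(x) = Π_{j≠i} (x - xⱼ)/(xᵢ - xⱼ)

L_0(-0.7) = (-0.7 - 0)/(-3 - 0) × (-0.7 - 3)/(-3 - 3) = 0.143889
L_1(-0.7) = (-0.7 - (-3))/(0 - (-3)) × (-0.7 - 3)/(0 - 3) = 0.945556
L_2(-0.7) = (-0.7 - (-3))/(3 - (-3)) × (-0.7 - 0)/(3 - 0) = -0.089444

P(-0.7) = 5×L_0(-0.7) + 7×L_1(-0.7) + (-10)×L_2(-0.7)
P(-0.7) = 8.232778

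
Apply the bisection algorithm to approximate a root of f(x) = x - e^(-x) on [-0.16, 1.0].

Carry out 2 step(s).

f(x) = x - e^(-x)
Initial interval: [-0.16, 1.0]

Iteration 1:
  c_1 = (-0.160000 + 1.000000)/2 = 0.420000
  f(c_1) = f(0.420000) = -0.237047
  f(a) × f(c) ≥ 0, new interval: [0.420000, 1.000000]
Iteration 2:
  c_2 = (0.420000 + 1.000000)/2 = 0.710000
  f(c_2) = f(0.710000) = 0.218356
  f(a) × f(c) < 0, new interval: [0.420000, 0.710000]

After 2 iteration(s), the approximation is c_2 = 0.710000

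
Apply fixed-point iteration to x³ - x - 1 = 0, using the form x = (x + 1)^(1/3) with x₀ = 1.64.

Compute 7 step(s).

Equation: x³ - x - 1 = 0
Fixed-point form: x = (x + 1)^(1/3)
x₀ = 1.64

x_1 = g(1.640000) = 1.382085
x_2 = g(1.382085) = 1.335526
x_3 = g(1.335526) = 1.326768
x_4 = g(1.326768) = 1.325107
x_5 = g(1.325107) = 1.324792
x_6 = g(1.324792) = 1.324732
x_7 = g(1.324732) = 1.324721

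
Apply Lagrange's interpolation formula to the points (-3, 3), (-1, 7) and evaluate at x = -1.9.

Lagrange interpolation formula:
P(x) = Σ yᵢ × Lᵢ(x)
where Lᵢ(x) = Π_{j≠i} (x - xⱼ)/(xᵢ - xⱼ)

L_0(-1.9) = (-1.9 - (-1))/(-3 - (-1)) = 0.450000
L_1(-1.9) = (-1.9 - (-3))/(-1 - (-3)) = 0.550000

P(-1.9) = 3×L_0(-1.9) + 7×L_1(-1.9)
P(-1.9) = 5.200000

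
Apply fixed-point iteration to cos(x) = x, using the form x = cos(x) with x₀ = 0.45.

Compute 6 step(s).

Equation: cos(x) = x
Fixed-point form: x = cos(x)
x₀ = 0.45

x_1 = g(0.450000) = 0.900447
x_2 = g(0.900447) = 0.621260
x_3 = g(0.621260) = 0.813146
x_4 = g(0.813146) = 0.687216
x_5 = g(0.687216) = 0.773015
x_6 = g(0.773015) = 0.715809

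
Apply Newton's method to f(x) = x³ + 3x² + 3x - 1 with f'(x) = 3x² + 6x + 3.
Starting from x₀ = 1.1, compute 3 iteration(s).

f(x) = x³ + 3x² + 3x - 1
f'(x) = 3x² + 6x + 3
x₀ = 1.1

Newton-Raphson formula: x_{n+1} = x_n - f(x_n)/f'(x_n)

Iteration 1:
  f(1.100000) = 7.261000
  f'(1.100000) = 13.230000
  x_1 = 1.100000 - 7.261000/13.230000 = 0.551172
Iteration 2:
  f(0.551172) = 1.732326
  f'(0.551172) = 7.218400
  x_2 = 0.551172 - 1.732326/7.218400 = 0.311184
Iteration 3:
  f(0.311184) = 0.254193
  f'(0.311184) = 5.157611
  x_3 = 0.311184 - 0.254193/5.157611 = 0.261899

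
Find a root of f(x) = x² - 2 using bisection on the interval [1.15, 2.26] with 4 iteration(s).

f(x) = x² - 2
Initial interval: [1.15, 2.26]

Iteration 1:
  c_1 = (1.150000 + 2.260000)/2 = 1.705000
  f(c_1) = f(1.705000) = 0.907025
  f(a) × f(c) < 0, new interval: [1.150000, 1.705000]
Iteration 2:
  c_2 = (1.150000 + 1.705000)/2 = 1.427500
  f(c_2) = f(1.427500) = 0.037756
  f(a) × f(c) < 0, new interval: [1.150000, 1.427500]
Iteration 3:
  c_3 = (1.150000 + 1.427500)/2 = 1.288750
  f(c_3) = f(1.288750) = -0.339123
  f(a) × f(c) ≥ 0, new interval: [1.288750, 1.427500]
Iteration 4:
  c_4 = (1.288750 + 1.427500)/2 = 1.358125
  f(c_4) = f(1.358125) = -0.155496
  f(a) × f(c) ≥ 0, new interval: [1.358125, 1.427500]

After 4 iteration(s), the approximation is c_4 = 1.358125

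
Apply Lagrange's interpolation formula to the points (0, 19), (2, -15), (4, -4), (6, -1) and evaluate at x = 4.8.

Lagrange interpolation formula:
P(x) = Σ yᵢ × Lᵢ(x)
where Lᵢ(x) = Π_{j≠i} (x - xⱼ)/(xᵢ - xⱼ)

L_0(4.8) = (4.8 - 2)/(0 - 2) × (4.8 - 4)/(0 - 4) × (4.8 - 6)/(0 - 6) = 0.056000
L_1(4.8) = (4.8 - 0)/(2 - 0) × (4.8 - 4)/(2 - 4) × (4.8 - 6)/(2 - 6) = -0.288000
L_2(4.8) = (4.8 - 0)/(4 - 0) × (4.8 - 2)/(4 - 2) × (4.8 - 6)/(4 - 6) = 1.008000
L_3(4.8) = (4.8 - 0)/(6 - 0) × (4.8 - 2)/(6 - 2) × (4.8 - 4)/(6 - 4) = 0.224000

P(4.8) = 19×L_0(4.8) + (-15)×L_1(4.8) + (-4)×L_2(4.8) + (-1)×L_3(4.8)
P(4.8) = 1.128000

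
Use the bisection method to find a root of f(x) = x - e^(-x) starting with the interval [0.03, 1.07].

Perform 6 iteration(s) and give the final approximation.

f(x) = x - e^(-x)
Initial interval: [0.03, 1.07]

Iteration 1:
  c_1 = (0.030000 + 1.070000)/2 = 0.550000
  f(c_1) = f(0.550000) = -0.026950
  f(a) × f(c) ≥ 0, new interval: [0.550000, 1.070000]
Iteration 2:
  c_2 = (0.550000 + 1.070000)/2 = 0.810000
  f(c_2) = f(0.810000) = 0.365142
  f(a) × f(c) < 0, new interval: [0.550000, 0.810000]
Iteration 3:
  c_3 = (0.550000 + 0.810000)/2 = 0.680000
  f(c_3) = f(0.680000) = 0.173383
  f(a) × f(c) < 0, new interval: [0.550000, 0.680000]
Iteration 4:
  c_4 = (0.550000 + 0.680000)/2 = 0.615000
  f(c_4) = f(0.615000) = 0.074359
  f(a) × f(c) < 0, new interval: [0.550000, 0.615000]
Iteration 5:
  c_5 = (0.550000 + 0.615000)/2 = 0.582500
  f(c_5) = f(0.582500) = 0.024000
  f(a) × f(c) < 0, new interval: [0.550000, 0.582500]
Iteration 6:
  c_6 = (0.550000 + 0.582500)/2 = 0.566250
  f(c_6) = f(0.566250) = -0.001400
  f(a) × f(c) ≥ 0, new interval: [0.566250, 0.582500]

After 6 iteration(s), the approximation is c_6 = 0.566250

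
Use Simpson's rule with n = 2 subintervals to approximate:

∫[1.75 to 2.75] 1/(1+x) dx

f(x) = 1/(1+x)
a = 1.75, b = 2.75, n = 2
h = (b - a)/n = 0.500000

Simpson's rule: (h/3)[f(x₀) + 4f(x₁) + 2f(x₂) + ... + f(xₙ)]

x_0 = 1.7500, f(x_0) = 0.363636, coefficient = 1
x_1 = 2.2500, f(x_1) = 0.307692, coefficient = 4
x_2 = 2.7500, f(x_2) = 0.266667, coefficient = 1

I ≈ (0.500000/3) × 1.861072 = 0.310179
Exact value: 0.310155
Error: 0.000024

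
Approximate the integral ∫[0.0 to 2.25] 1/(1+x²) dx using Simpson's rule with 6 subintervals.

f(x) = 1/(1+x²)
a = 0.0, b = 2.25, n = 6
h = (b - a)/n = 0.375000

Simpson's rule: (h/3)[f(x₀) + 4f(x₁) + 2f(x₂) + ... + f(xₙ)]

x_0 = 0.0000, f(x_0) = 1.000000, coefficient = 1
x_1 = 0.3750, f(x_1) = 0.876712, coefficient = 4
x_2 = 0.7500, f(x_2) = 0.640000, coefficient = 2
x_3 = 1.1250, f(x_3) = 0.441379, coefficient = 4
x_4 = 1.5000, f(x_4) = 0.307692, coefficient = 2
x_5 = 1.8750, f(x_5) = 0.221453, coefficient = 4
x_6 = 2.2500, f(x_6) = 0.164948, coefficient = 1

I ≈ (0.375000/3) × 9.218513 = 1.152314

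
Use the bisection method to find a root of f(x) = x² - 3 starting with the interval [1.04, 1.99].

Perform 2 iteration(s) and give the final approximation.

f(x) = x² - 3
Initial interval: [1.04, 1.99]

Iteration 1:
  c_1 = (1.040000 + 1.990000)/2 = 1.515000
  f(c_1) = f(1.515000) = -0.704775
  f(a) × f(c) ≥ 0, new interval: [1.515000, 1.990000]
Iteration 2:
  c_2 = (1.515000 + 1.990000)/2 = 1.752500
  f(c_2) = f(1.752500) = 0.071256
  f(a) × f(c) < 0, new interval: [1.515000, 1.752500]

After 2 iteration(s), the approximation is c_2 = 1.752500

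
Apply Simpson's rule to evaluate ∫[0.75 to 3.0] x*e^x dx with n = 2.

f(x) = x*e^x
a = 0.75, b = 3.0, n = 2
h = (b - a)/n = 1.125000

Simpson's rule: (h/3)[f(x₀) + 4f(x₁) + 2f(x₂) + ... + f(xₙ)]

x_0 = 0.7500, f(x_0) = 1.587750, coefficient = 1
x_1 = 1.8750, f(x_1) = 12.226536, coefficient = 4
x_2 = 3.0000, f(x_2) = 60.256611, coefficient = 1

I ≈ (1.125000/3) × 110.750504 = 41.531439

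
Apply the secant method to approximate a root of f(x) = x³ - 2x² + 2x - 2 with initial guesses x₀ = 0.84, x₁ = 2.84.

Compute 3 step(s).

f(x) = x³ - 2x² + 2x - 2
x₀ = 0.84, x₁ = 2.84

Secant formula: x_{n+1} = x_n - f(x_n)(x_n - x_{n-1})/(f(x_n) - f(x_{n-1}))

Iteration 1:
  f(0.840000) = -1.138496
  f(2.840000) = 10.455104
  x_2 = 2.840000 - 10.455104×(2.840000 - 0.840000)/(10.455104 - (-1.138496))
       = 1.036401
Iteration 2:
  f(2.840000) = 10.455104
  f(1.036401) = -0.962226
  x_3 = 1.036401 - (-0.962226)×(1.036401 - 2.840000)/(-0.962226 - 10.455104)
       = 1.188404
Iteration 3:
  f(1.036401) = -0.962226
  f(1.188404) = -0.769412
  x_4 = 1.188404 - (-0.769412)×(1.188404 - 1.036401)/(-0.769412 - (-0.962226))
       = 1.794965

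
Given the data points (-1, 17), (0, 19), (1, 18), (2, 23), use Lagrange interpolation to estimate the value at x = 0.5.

Lagrange interpolation formula:
P(x) = Σ yᵢ × Lᵢ(x)
where Lᵢ(x) = Π_{j≠i} (x - xⱼ)/(xᵢ - xⱼ)

L_0(0.5) = (0.5 - 0)/(-1 - 0) × (0.5 - 1)/(-1 - 1) × (0.5 - 2)/(-1 - 2) = -0.062500
L_1(0.5) = (0.5 - (-1))/(0 - (-1)) × (0.5 - 1)/(0 - 1) × (0.5 - 2)/(0 - 2) = 0.562500
L_2(0.5) = (0.5 - (-1))/(1 - (-1)) × (0.5 - 0)/(1 - 0) × (0.5 - 2)/(1 - 2) = 0.562500
L_3(0.5) = (0.5 - (-1))/(2 - (-1)) × (0.5 - 0)/(2 - 0) × (0.5 - 1)/(2 - 1) = -0.062500

P(0.5) = 17×L_0(0.5) + 19×L_1(0.5) + 18×L_2(0.5) + 23×L_3(0.5)
P(0.5) = 18.312500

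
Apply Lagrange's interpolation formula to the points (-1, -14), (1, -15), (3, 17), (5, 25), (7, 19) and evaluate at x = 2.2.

Lagrange interpolation formula:
P(x) = Σ yᵢ × Lᵢ(x)
where Lᵢ(x) = Π_{j≠i} (x - xⱼ)/(xᵢ - xⱼ)

L_0(2.2) = (2.2 - 1)/(-1 - 1) × (2.2 - 3)/(-1 - 3) × (2.2 - 5)/(-1 - 5) × (2.2 - 7)/(-1 - 7) = -0.033600
L_1(2.2) = (2.2 - (-1))/(1 - (-1)) × (2.2 - 3)/(1 - 3) × (2.2 - 5)/(1 - 5) × (2.2 - 7)/(1 - 7) = 0.358400
L_2(2.2) = (2.2 - (-1))/(3 - (-1)) × (2.2 - 1)/(3 - 1) × (2.2 - 5)/(3 - 5) × (2.2 - 7)/(3 - 7) = 0.806400
L_3(2.2) = (2.2 - (-1))/(5 - (-1)) × (2.2 - 1)/(5 - 1) × (2.2 - 3)/(5 - 3) × (2.2 - 7)/(5 - 7) = -0.153600
L_4(2.2) = (2.2 - (-1))/(7 - (-1)) × (2.2 - 1)/(7 - 1) × (2.2 - 3)/(7 - 3) × (2.2 - 5)/(7 - 5) = 0.022400

P(2.2) = (-14)×L_0(2.2) + (-15)×L_1(2.2) + 17×L_2(2.2) + 25×L_3(2.2) + 19×L_4(2.2)
P(2.2) = 5.388800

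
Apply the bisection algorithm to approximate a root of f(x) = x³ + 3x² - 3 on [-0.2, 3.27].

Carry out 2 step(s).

f(x) = x³ + 3x² - 3
Initial interval: [-0.2, 3.27]

Iteration 1:
  c_1 = (-0.200000 + 3.270000)/2 = 1.535000
  f(c_1) = f(1.535000) = 7.685480
  f(a) × f(c) < 0, new interval: [-0.200000, 1.535000]
Iteration 2:
  c_2 = (-0.200000 + 1.535000)/2 = 0.667500
  f(c_2) = f(0.667500) = -1.365922
  f(a) × f(c) ≥ 0, new interval: [0.667500, 1.535000]

After 2 iteration(s), the approximation is c_2 = 0.667500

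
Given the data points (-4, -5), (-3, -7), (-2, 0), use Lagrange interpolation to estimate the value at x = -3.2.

Lagrange interpolation formula:
P(x) = Σ yᵢ × Lᵢ(x)
where Lᵢ(x) = Π_{j≠i} (x - xⱼ)/(xᵢ - xⱼ)

L_0(-3.2) = (-3.2 - (-3))/(-4 - (-3)) × (-3.2 - (-2))/(-4 - (-2)) = 0.120000
L_1(-3.2) = (-3.2 - (-4))/(-3 - (-4)) × (-3.2 - (-2))/(-3 - (-2)) = 0.960000
L_2(-3.2) = (-3.2 - (-4))/(-2 - (-4)) × (-3.2 - (-3))/(-2 - (-3)) = -0.080000

P(-3.2) = (-5)×L_0(-3.2) + (-7)×L_1(-3.2) + 0×L_2(-3.2)
P(-3.2) = -7.320000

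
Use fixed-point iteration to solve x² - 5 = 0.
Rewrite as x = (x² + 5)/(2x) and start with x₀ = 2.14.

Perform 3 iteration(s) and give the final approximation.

Equation: x² - 5 = 0
Fixed-point form: x = (x² + 5)/(2x)
x₀ = 2.14

x_1 = g(2.140000) = 2.238224
x_2 = g(2.238224) = 2.236069
x_3 = g(2.236069) = 2.236068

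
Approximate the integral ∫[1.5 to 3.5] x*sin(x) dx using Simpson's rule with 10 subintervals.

f(x) = x*sin(x)
a = 1.5, b = 3.5, n = 10
h = (b - a)/n = 0.200000

Simpson's rule: (h/3)[f(x₀) + 4f(x₁) + 2f(x₂) + ... + f(xₙ)]

x_0 = 1.5000, f(x_0) = 1.496242, coefficient = 1
x_1 = 1.7000, f(x_1) = 1.685830, coefficient = 4
x_2 = 1.9000, f(x_2) = 1.797970, coefficient = 2
x_3 = 2.1000, f(x_3) = 1.812740, coefficient = 4
x_4 = 2.3000, f(x_4) = 1.715122, coefficient = 2
x_5 = 2.5000, f(x_5) = 1.496180, coefficient = 4
x_6 = 2.7000, f(x_6) = 1.153926, coefficient = 2
x_7 = 2.9000, f(x_7) = 0.693823, coefficient = 4
x_8 = 3.1000, f(x_8) = 0.128900, coefficient = 2
x_9 = 3.3000, f(x_9) = -0.520561, coefficient = 4
x_10 = 3.5000, f(x_10) = -1.227741, coefficient = 1

I ≈ (0.200000/3) × 30.532387 = 2.035492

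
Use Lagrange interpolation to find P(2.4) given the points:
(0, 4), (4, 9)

Lagrange interpolation formula:
P(x) = Σ yᵢ × Lᵢ(x)
where Lᵢ(x) = Π_{j≠i} (x - xⱼ)/(xᵢ - xⱼ)

L_0(2.4) = (2.4 - 4)/(0 - 4) = 0.400000
L_1(2.4) = (2.4 - 0)/(4 - 0) = 0.600000

P(2.4) = 4×L_0(2.4) + 9×L_1(2.4)
P(2.4) = 7.000000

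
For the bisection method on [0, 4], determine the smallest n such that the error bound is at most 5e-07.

We need (b-a)/2^n ≤ 5e-07
(4 - 0)/2^n ≤ 5e-07
4/2^n ≤ 5e-07
2^n ≥ 8000000
n ≥ log₂(8000000) = 22.93
n ≥ 23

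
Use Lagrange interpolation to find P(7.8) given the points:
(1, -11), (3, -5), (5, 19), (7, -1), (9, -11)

Lagrange interpolation formula:
P(x) = Σ yᵢ × Lᵢ(x)
where Lᵢ(x) = Π_{j≠i} (x - xⱼ)/(xᵢ - xⱼ)

L_0(7.8) = (7.8 - 3)/(1 - 3) × (7.8 - 5)/(1 - 5) × (7.8 - 7)/(1 - 7) × (7.8 - 9)/(1 - 9) = -0.033600
L_1(7.8) = (7.8 - 1)/(3 - 1) × (7.8 - 5)/(3 - 5) × (7.8 - 7)/(3 - 7) × (7.8 - 9)/(3 - 9) = 0.190400
L_2(7.8) = (7.8 - 1)/(5 - 1) × (7.8 - 3)/(5 - 3) × (7.8 - 7)/(5 - 7) × (7.8 - 9)/(5 - 9) = -0.489600
L_3(7.8) = (7.8 - 1)/(7 - 1) × (7.8 - 3)/(7 - 3) × (7.8 - 5)/(7 - 5) × (7.8 - 9)/(7 - 9) = 1.142400
L_4(7.8) = (7.8 - 1)/(9 - 1) × (7.8 - 3)/(9 - 3) × (7.8 - 5)/(9 - 5) × (7.8 - 7)/(9 - 7) = 0.190400

P(7.8) = (-11)×L_0(7.8) + (-5)×L_1(7.8) + 19×L_2(7.8) + (-1)×L_3(7.8) + (-11)×L_4(7.8)
P(7.8) = -13.121600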